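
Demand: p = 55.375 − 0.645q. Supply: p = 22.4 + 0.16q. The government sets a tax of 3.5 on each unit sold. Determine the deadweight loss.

Competitive equilibrium: 55.375 − 0.645q = 22.4 + 0.16q → q* = 40.9627, p* = 28.954.
With the tax, the buyer price exceeds the seller price by 3.5: (55.375 − 0.645q) − (22.4 + 0.16q) = 3.5 → q' = 36.6149.
Δq = 40.9627 − 36.6149 = 4.3478; the wedge equals the tax, 3.5.
Welfare loss = ½ × 4.3478 × 3.5 = 7.61.

7.61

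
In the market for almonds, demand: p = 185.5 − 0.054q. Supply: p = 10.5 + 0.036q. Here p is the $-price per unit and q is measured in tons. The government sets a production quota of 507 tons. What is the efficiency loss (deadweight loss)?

Competitive equilibrium: 185.5 − 0.054q = 10.5 + 0.036q → q* = 1944.4444, p* = 80.5.
At q = 507: demand price = 185.5 − 0.054·507 = 158.122; supply price = 10.5 + 0.036·507 = 28.752.
Δq = 1944.4444 − 507 = 1437.4444; wedge = 158.122 − 28.752 = 129.37.
Welfare loss = ½ × 1437.4444 × 129.37 = $92981.09.

$92981.09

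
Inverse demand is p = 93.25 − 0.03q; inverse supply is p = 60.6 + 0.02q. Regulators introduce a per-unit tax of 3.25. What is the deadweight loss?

105.625

Competitive equilibrium: 93.25 − 0.03q = 60.6 + 0.02q → q* = 653, p* = 73.66.
With the tax, the buyer price exceeds the seller price by 3.25: (93.25 − 0.03q) − (60.6 + 0.02q) = 3.25 → q' = 588.
Δq = 653 − 588 = 65; the wedge equals the tax, 3.25.
The triangle = ½ × 65 × 3.25 = 105.625.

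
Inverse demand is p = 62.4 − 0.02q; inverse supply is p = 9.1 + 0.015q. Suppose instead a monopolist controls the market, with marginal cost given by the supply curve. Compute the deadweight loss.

5366.50

Competitive equilibrium: 62.4 − 0.02q = 9.1 + 0.015q → q* = 1522.85714, p* = 31.94286.
Marginal revenue: MR = 62.4 − 0.04q. Set MR = MC: 62.4 − 0.04q = 9.1 + 0.015q → q_m = 969.09091.
Price p_m = 62.4 − 0.02·969.09091 = 43.01818; MC(q_m) = 9.1 + 0.015·969.09091 = 23.63636.
Competitive q* = 1522.85714, so Δq = 553.76623; wedge = 43.01818 − 23.63636 = 19.38182.
Deadweight loss = ½ × 553.76623 × 19.38182 = 5366.50.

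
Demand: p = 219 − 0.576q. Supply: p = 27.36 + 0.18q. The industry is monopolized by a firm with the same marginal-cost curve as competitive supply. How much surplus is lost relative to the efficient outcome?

Competitive equilibrium: 219 − 0.576q = 27.36 + 0.18q → q* = 253.4921, p* = 72.9886.
Marginal revenue: MR = 219 − 1.152q. Set MR = MC: 219 − 1.152q = 27.36 + 0.18q → q_m = 143.8739.
Price p_m = 219 − 0.576·143.8739 = 136.1286; MC(q_m) = 27.36 + 0.18·143.8739 = 53.2573.
Competitive q* = 253.4921, so Δq = 109.6182; wedge = 136.1286 − 53.2573 = 82.8713.
The triangle = ½ × 109.6182 × 82.8713 = 4542.10.

4542.10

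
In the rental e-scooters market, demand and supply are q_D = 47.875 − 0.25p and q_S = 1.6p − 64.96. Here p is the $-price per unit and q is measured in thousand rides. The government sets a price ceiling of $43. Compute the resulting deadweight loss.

In inverse form: demand p = 191.5 − 4q, supply p = 40.6 + 0.625q.
Competitive equilibrium: 191.5 − 4q = 40.6 + 0.625q → q* = 32.627, p* = 60.9919.
At the ceiling p = 43, quantity supplied = (43 − 40.6)/0.625 = 3.84.
Willingness to pay at q' = 3.84: 191.5 − 4·3.84 = 176.14.
Δq = 32.627 − 3.84 = 28.787; wedge = 176.14 − 43 = 133.14.
Deadweight loss = ½ × 28.787 × 133.14 = $1916.35 thousand.

$1916.35 thousand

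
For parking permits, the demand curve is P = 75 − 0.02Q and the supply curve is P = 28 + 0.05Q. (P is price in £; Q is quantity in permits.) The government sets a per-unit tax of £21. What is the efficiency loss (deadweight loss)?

Competitive equilibrium: 75 − 0.02Q = 28 + 0.05Q → Q* = 671.4286, P* = 61.5714.
With the tax, the buyer price exceeds the seller price by 21: (75 − 0.02Q) − (28 + 0.05Q) = 21 → Q' = 371.4286.
ΔQ = 671.4286 − 371.4286 = 300; the wedge equals the tax, 21.
Deadweight loss = ½ × 300 × 21 = £3150.

£3150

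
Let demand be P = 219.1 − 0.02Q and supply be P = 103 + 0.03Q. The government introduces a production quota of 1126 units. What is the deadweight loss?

35760.40

Competitive equilibrium: 219.1 − 0.02Q = 103 + 0.03Q → Q* = 2322, P* = 172.66.
At Q = 1126: demand price = 219.1 − 0.02·1126 = 196.58; supply price = 103 + 0.03·1126 = 136.78.
ΔQ = 2322 − 1126 = 1196; wedge = 196.58 − 136.78 = 59.8.
DWL = ½ × 1196 × 59.8 = 35760.40.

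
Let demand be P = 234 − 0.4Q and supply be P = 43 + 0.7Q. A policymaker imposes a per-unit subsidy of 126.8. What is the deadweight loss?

7308.29

Competitive equilibrium: 234 − 0.4Q = 43 + 0.7Q → Q* = 173.6364, P* = 164.5455.
The subsidy lowers effective supply by 126.8: P = 0.7Q − 83.8.
New quantity: 234 − 0.4Q = 0.7Q − 83.8 → Q' = 288.9091.
Overproduction ΔQ = 288.9091 − 173.6364 = 115.2727; wedge = subsidy = 126.8.
DWL = ½ × 115.2727 × 126.8 = 7308.29.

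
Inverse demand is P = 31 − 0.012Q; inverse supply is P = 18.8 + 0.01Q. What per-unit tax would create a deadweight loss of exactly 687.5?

5.5

Competitive equilibrium: 31 − 0.012Q = 18.8 + 0.01Q → Q* = 554.5455, P* = 24.3455.
A tax t gives ΔQ = t/0.022 and wedge t, so DWL = t²/0.044.
t²/0.044 = 687.5 → t² = 30.25 → t = 5.5.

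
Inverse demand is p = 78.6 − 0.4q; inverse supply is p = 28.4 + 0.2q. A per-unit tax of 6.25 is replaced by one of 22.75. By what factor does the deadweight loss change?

Competitive equilibrium: 78.6 − 0.4q = 28.4 + 0.2q → q* = 83.6667, p* = 45.1333.
For a per-unit tax t: Δq = t/0.6, so DWL = ½·t·(t/0.6) = t²/1.2.
At t = 6.25: DWL = 32.552. At t = 22.75: DWL = 431.302.
Ratio = (22.75/6.25)² = 13.2496.

13.2496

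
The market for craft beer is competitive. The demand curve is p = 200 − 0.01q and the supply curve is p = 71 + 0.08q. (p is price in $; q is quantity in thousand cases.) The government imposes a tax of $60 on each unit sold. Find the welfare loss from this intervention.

Competitive equilibrium: 200 − 0.01q = 71 + 0.08q → q* = 1433.3333, p* = 185.6667.
With the tax, the buyer price exceeds the seller price by 60: (200 − 0.01q) − (71 + 0.08q) = 60 → q' = 766.6667.
Δq = 1433.3333 − 766.6667 = 666.6666; the wedge equals the tax, 60.
The triangle = ½ × 666.6666 × 60 = $20000 thousand.

$20000 thousand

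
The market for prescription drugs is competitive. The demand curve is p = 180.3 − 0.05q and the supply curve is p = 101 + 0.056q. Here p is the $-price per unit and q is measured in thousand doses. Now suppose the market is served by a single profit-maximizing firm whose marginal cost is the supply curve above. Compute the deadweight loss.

$3047.20 thousand

Competitive equilibrium: 180.3 − 0.05q = 101 + 0.056q → q* = 748.11321, p* = 142.89434.
Marginal revenue: MR = 180.3 − 0.1q. Set MR = MC: 180.3 − 0.1q = 101 + 0.056q → q_m = 508.33333.
Price p_m = 180.3 − 0.05·508.33333 = 154.88333; MC(q_m) = 101 + 0.056·508.33333 = 129.46667.
Competitive q* = 748.11321, so Δq = 239.77988; wedge = 154.88333 − 129.46667 = 25.41666.
DWL = ½ × 239.77988 × 25.41666 = $3047.20 thousand.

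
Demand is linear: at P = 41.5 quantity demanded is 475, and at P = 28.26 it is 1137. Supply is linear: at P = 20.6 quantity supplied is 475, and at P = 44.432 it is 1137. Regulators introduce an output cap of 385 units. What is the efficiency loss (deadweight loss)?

6007.89

Demand slope = (28.26 − 41.5)/(1137 − 475) = −0.02, so P = 51 − 0.02Q.
Supply slope = (44.432 − 20.6)/(1137 − 475) = 0.036, so P = 3.5 + 0.036Q.
Competitive equilibrium: 51 − 0.02Q = 3.5 + 0.036Q → Q* = 848.2143, P* = 34.0357.
At Q = 385: demand price = 51 − 0.02·385 = 43.3; supply price = 3.5 + 0.036·385 = 17.36.
ΔQ = 848.2143 − 385 = 463.2143; wedge = 43.3 − 17.36 = 25.94.
The triangle = ½ × 463.2143 × 25.94 = 6007.89.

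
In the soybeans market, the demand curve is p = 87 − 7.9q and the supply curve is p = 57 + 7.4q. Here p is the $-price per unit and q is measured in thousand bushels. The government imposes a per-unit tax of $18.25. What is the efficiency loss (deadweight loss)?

Competitive equilibrium: 87 − 7.9q = 57 + 7.4q → q* = 1.9608, p* = 71.5098.
With the tax, the buyer price exceeds the seller price by 18.25: (87 − 7.9q) − (57 + 7.4q) = 18.25 → q' = 0.768.
Δq = 1.9608 − 0.768 = 1.1928; the wedge equals the tax, 18.25.
The triangle = ½ × 1.1928 × 18.25 = $10.88 thousand.

$10.88 thousand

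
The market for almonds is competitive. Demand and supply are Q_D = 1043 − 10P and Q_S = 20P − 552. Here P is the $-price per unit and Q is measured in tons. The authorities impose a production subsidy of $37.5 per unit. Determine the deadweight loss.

$4687.50

In inverse form: demand P = 104.3 − 0.1Q, supply P = 27.6 + 0.05Q.
Competitive equilibrium: 104.3 − 0.1Q = 27.6 + 0.05Q → Q* = 511.3333, P* = 53.1667.
The subsidy lowers effective supply by 37.5: P = 0.05Q − 9.9.
New quantity: 104.3 − 0.1Q = 0.05Q − 9.9 → Q' = 761.3333.
Overproduction ΔQ = 761.3333 − 511.3333 = 250; wedge = subsidy = 37.5.
Deadweight loss = ½ × 250 × 37.5 = $4687.50.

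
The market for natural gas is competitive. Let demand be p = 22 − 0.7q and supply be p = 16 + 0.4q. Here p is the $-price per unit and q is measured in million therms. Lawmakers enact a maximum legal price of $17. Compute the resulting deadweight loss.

$4.80 million

Competitive equilibrium: 22 − 0.7q = 16 + 0.4q → q* = 5.4545, p* = 18.1818.
At the ceiling p = 17, quantity supplied = (17 − 16)/0.4 = 2.5.
Willingness to pay at q' = 2.5: 22 − 0.7·2.5 = 20.25.
Δq = 5.4545 − 2.5 = 2.9545; wedge = 20.25 − 17 = 3.25.
Welfare loss = ½ × 2.9545 × 3.25 = $4.80 million.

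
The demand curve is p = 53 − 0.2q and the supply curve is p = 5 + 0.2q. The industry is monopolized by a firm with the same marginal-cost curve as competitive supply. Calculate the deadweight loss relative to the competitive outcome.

320

Competitive equilibrium: 53 − 0.2q = 5 + 0.2q → q* = 120, p* = 29.
Marginal revenue: MR = 53 − 0.4q. Set MR = MC: 53 − 0.4q = 5 + 0.2q → q_m = 80.
Price p_m = 53 − 0.2·80 = 37; MC(q_m) = 5 + 0.2·80 = 21.
Competitive q* = 120, so Δq = 40; wedge = 37 − 21 = 16.
The triangle = ½ × 40 × 16 = 320.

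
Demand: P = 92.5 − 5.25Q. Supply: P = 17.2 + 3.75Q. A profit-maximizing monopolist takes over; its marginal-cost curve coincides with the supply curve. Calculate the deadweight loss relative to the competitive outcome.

Competitive equilibrium: 92.5 − 5.25Q = 17.2 + 3.75Q → Q* = 8.3667, P* = 48.575.
Marginal revenue: MR = 92.5 − 10.5Q. Set MR = MC: 92.5 − 10.5Q = 17.2 + 3.75Q → Q_m = 5.2842.
Price P_m = 92.5 − 5.25·5.2842 = 64.758; MC(Q_m) = 17.2 + 3.75·5.2842 = 37.0158.
Competitive Q* = 8.3667, so ΔQ = 3.0825; wedge = 64.758 − 37.0158 = 27.7422.
DWL = ½ × 3.0825 × 27.7422 = 42.76.

42.76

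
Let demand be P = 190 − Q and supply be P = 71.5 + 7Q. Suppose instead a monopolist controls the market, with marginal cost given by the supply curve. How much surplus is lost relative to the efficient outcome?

Competitive equilibrium: 190 − Q = 71.5 + 7Q → Q* = 14.8125, P* = 175.1875.
Marginal revenue: MR = 190 − 2Q. Set MR = MC: 190 − 2Q = 71.5 + 7Q → Q_m = 13.16667.
Price P_m = 190 − 1·13.16667 = 176.83333; MC(Q_m) = 71.5 + 7·13.16667 = 163.66669.
Competitive Q* = 14.8125, so ΔQ = 1.64583; wedge = 176.83333 − 163.66669 = 13.16664.
Deadweight loss = ½ × 1.64583 × 13.16664 = 10.84.

10.84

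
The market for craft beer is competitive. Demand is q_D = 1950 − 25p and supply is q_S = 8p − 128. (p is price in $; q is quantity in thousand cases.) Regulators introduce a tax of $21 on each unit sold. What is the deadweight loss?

$1336.36 thousand

In inverse form: demand p = 78 − 0.04q, supply p = 16 + 0.125q.
Competitive equilibrium: 78 − 0.04q = 16 + 0.125q → q* = 375.7576, p* = 62.9697.
With the tax, the buyer price exceeds the seller price by 21: (78 − 0.04q) − (16 + 0.125q) = 21 → q' = 248.4848.
Δq = 375.7576 − 248.4848 = 127.2728; the wedge equals the tax, 21.
Deadweight loss = ½ × 127.2728 × 21 = $1336.36 thousand.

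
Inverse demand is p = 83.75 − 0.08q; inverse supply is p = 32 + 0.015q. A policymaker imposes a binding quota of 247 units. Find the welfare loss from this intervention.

Competitive equilibrium: 83.75 − 0.08q = 32 + 0.015q → q* = 544.7368, p* = 40.1711.
At q = 247: demand price = 83.75 − 0.08·247 = 63.99; supply price = 32 + 0.015·247 = 35.705.
Δq = 544.7368 − 247 = 297.7368; wedge = 63.99 − 35.705 = 28.285.
Deadweight loss = ½ × 297.7368 × 28.285 = 4210.74.

4210.74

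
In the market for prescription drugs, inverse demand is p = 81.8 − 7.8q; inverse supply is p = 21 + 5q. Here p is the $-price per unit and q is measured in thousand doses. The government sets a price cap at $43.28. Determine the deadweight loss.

Competitive equilibrium: 81.8 − 7.8q = 21 + 5q → q* = 4.75, p* = 44.75.
At the ceiling p = 43.28, quantity supplied = (43.28 − 21)/5 = 4.456.
Willingness to pay at q' = 4.456: 81.8 − 7.8·4.456 = 47.0432.
Δq = 4.75 − 4.456 = 0.294; wedge = 47.0432 − 43.28 = 3.7632.
Welfare loss = ½ × 0.294 × 3.7632 = $0.55 thousand.

$0.55 thousand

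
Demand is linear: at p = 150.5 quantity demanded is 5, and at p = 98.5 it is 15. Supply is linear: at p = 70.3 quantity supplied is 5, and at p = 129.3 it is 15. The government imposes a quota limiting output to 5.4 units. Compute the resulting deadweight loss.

258.54

Demand slope = (98.5 − 150.5)/(15 − 5) = −5.2, so p = 176.5 − 5.2q.
Supply slope = (129.3 − 70.3)/(15 − 5) = 5.9, so p = 40.8 + 5.9q.
Competitive equilibrium: 176.5 − 5.2q = 40.8 + 5.9q → q* = 12.2252, p* = 112.9288.
At q = 5.4: demand price = 176.5 − 5.2·5.4 = 148.42; supply price = 40.8 + 5.9·5.4 = 72.66.
Δq = 12.2252 − 5.4 = 6.8252; wedge = 148.42 − 72.66 = 75.76.
The triangle = ½ × 6.8252 × 75.76 = 258.54.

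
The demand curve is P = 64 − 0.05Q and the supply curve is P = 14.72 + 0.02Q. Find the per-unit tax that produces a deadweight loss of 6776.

30.8

Competitive equilibrium: 64 − 0.05Q = 14.72 + 0.02Q → Q* = 704, P* = 28.8.
A tax t gives ΔQ = t/0.07 and wedge t, so DWL = t²/0.14.
t²/0.14 = 6776 → t² = 948.64 → t = 30.8.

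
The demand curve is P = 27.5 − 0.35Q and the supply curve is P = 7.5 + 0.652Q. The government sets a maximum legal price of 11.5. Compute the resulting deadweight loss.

Competitive equilibrium: 27.5 − 0.35Q = 7.5 + 0.652Q → Q* = 19.9601, P* = 20.514.
At the ceiling P = 11.5, quantity supplied = (11.5 − 7.5)/0.652 = 6.135.
Willingness to pay at Q' = 6.135: 27.5 − 0.35·6.135 = 25.3528.
ΔQ = 19.9601 − 6.135 = 13.8251; wedge = 25.3528 − 11.5 = 13.8528.
Deadweight loss = ½ × 13.8251 × 13.8528 = 95.76.

95.76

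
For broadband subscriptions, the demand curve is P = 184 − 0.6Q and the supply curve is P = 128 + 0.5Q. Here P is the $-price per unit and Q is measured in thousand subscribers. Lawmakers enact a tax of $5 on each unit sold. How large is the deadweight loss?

Competitive equilibrium: 184 − 0.6Q = 128 + 0.5Q → Q* = 50.9091, P* = 153.4545.
With the tax, the buyer price exceeds the seller price by 5: (184 − 0.6Q) − (128 + 0.5Q) = 5 → Q' = 46.3636.
ΔQ = 50.9091 − 46.3636 = 4.5455; the wedge equals the tax, 5.
The triangle = ½ × 4.5455 × 5 = $11.36 thousand.

$11.36 thousand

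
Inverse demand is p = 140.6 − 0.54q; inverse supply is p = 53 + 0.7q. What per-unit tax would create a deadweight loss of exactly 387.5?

31

Competitive equilibrium: 140.6 − 0.54q = 53 + 0.7q → q* = 70.6452, p* = 102.4516.
A tax t gives Δq = t/1.24 and wedge t, so DWL = t²/2.48.
t²/2.48 = 387.5 → t² = 961 → t = 31.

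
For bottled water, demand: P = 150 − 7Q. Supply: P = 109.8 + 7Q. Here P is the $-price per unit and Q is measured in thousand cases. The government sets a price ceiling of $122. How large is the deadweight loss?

$8.92 thousand

Competitive equilibrium: 150 − 7Q = 109.8 + 7Q → Q* = 2.87143, P* = 129.9.
At the ceiling P = 122, quantity supplied = (122 − 109.8)/7 = 1.74286.
Willingness to pay at Q' = 1.74286: 150 − 7·1.74286 = 137.79998.
ΔQ = 2.87143 − 1.74286 = 1.12857; wedge = 137.79998 − 122 = 15.79998.
The triangle = ½ × 1.12857 × 15.79998 = $8.92 thousand.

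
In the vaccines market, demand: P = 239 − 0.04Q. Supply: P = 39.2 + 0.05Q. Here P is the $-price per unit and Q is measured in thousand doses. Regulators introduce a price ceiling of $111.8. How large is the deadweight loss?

$26542.08 thousand

Competitive equilibrium: 239 − 0.04Q = 39.2 + 0.05Q → Q* = 2220, P* = 150.2.
At the ceiling P = 111.8, quantity supplied = (111.8 − 39.2)/0.05 = 1452.
Willingness to pay at Q' = 1452: 239 − 0.04·1452 = 180.92.
ΔQ = 2220 − 1452 = 768; wedge = 180.92 − 111.8 = 69.12.
The triangle = ½ × 768 × 69.12 = $26542.08 thousand.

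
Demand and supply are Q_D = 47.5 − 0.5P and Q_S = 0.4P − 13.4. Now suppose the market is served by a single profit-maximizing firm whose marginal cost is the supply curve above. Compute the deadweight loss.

39.79

In inverse form: demand P = 95 − 2Q, supply P = 33.5 + 2.5Q.
Competitive equilibrium: 95 − 2Q = 33.5 + 2.5Q → Q* = 13.6667, P* = 67.6667.
Marginal revenue: MR = 95 − 4Q. Set MR = MC: 95 − 4Q = 33.5 + 2.5Q → Q_m = 9.4615.
Price P_m = 95 − 2·9.4615 = 76.077; MC(Q_m) = 33.5 + 2.5·9.4615 = 57.1538.
Competitive Q* = 13.6667, so ΔQ = 4.2052; wedge = 76.077 − 57.1538 = 18.9232.
Deadweight loss = ½ × 4.2052 × 18.9232 = 39.79.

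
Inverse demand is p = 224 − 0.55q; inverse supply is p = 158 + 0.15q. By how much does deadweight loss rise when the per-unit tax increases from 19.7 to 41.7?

Competitive equilibrium: 224 − 0.55q = 158 + 0.15q → q* = 94.2857, p* = 172.1429.
For a per-unit tax t: Δq = t/0.7, so DWL = ½·t·(t/0.7) = t²/1.4.
At t = 19.7: DWL = 277.207. At t = 41.7: DWL = 1242.064.
Increase = 1242.064 − 277.207 = 964.86.

964.86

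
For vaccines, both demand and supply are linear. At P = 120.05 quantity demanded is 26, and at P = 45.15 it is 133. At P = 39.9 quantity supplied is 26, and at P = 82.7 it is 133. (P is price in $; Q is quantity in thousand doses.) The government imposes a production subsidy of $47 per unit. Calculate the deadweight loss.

$1004.09 thousand

Demand slope = (45.15 − 120.05)/(133 − 26) = −0.7, so P = 138.25 − 0.7Q.
Supply slope = (82.7 − 39.9)/(133 − 26) = 0.4, so P = 29.5 + 0.4Q.
Competitive equilibrium: 138.25 − 0.7Q = 29.5 + 0.4Q → Q* = 98.8636, P* = 69.0455.
The subsidy lowers effective supply by 47: P = 0.4Q − 17.5.
New quantity: 138.25 − 0.7Q = 0.4Q − 17.5 → Q' = 141.5909.
Overproduction ΔQ = 141.5909 − 98.8636 = 42.7273; wedge = subsidy = 47.
Welfare loss = ½ × 42.7273 × 47 = $1004.09 thousand.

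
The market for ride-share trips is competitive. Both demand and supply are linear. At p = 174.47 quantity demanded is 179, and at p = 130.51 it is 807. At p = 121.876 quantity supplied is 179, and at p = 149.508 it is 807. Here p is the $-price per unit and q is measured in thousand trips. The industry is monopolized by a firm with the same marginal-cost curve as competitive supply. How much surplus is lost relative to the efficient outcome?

$3382.76 thousand

Demand slope = (130.51 − 174.47)/(807 − 179) = −0.07, so p = 187 − 0.07q.
Supply slope = (149.508 − 121.876)/(807 − 179) = 0.044, so p = 114 + 0.044q.
Competitive equilibrium: 187 − 0.07q = 114 + 0.044q → q* = 640.35088, p* = 142.17544.
Marginal revenue: MR = 187 − 0.14q. Set MR = MC: 187 − 0.14q = 114 + 0.044q → q_m = 396.73913.
Price p_m = 187 − 0.07·396.73913 = 159.22826; MC(q_m) = 114 + 0.044·396.73913 = 131.45652.
Competitive q* = 640.35088, so Δq = 243.61175; wedge = 159.22826 − 131.45652 = 27.77174.
Deadweight loss = ½ × 243.61175 × 27.77174 = $3382.76 thousand.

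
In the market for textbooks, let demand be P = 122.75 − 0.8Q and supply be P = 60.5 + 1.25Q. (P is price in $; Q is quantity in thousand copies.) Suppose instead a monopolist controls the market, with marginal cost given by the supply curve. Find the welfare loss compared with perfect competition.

$74.47 thousand

Competitive equilibrium: 122.75 − 0.8Q = 60.5 + 1.25Q → Q* = 30.3659, P* = 98.4573.
Marginal revenue: MR = 122.75 − 1.6Q. Set MR = MC: 122.75 − 1.6Q = 60.5 + 1.25Q → Q_m = 21.8421.
Price P_m = 122.75 − 0.8·21.8421 = 105.2763; MC(Q_m) = 60.5 + 1.25·21.8421 = 87.8026.
Competitive Q* = 30.3659, so ΔQ = 8.5238; wedge = 105.2763 − 87.8026 = 17.4737.
Deadweight loss = ½ × 8.5238 × 17.4737 = $74.47 thousand.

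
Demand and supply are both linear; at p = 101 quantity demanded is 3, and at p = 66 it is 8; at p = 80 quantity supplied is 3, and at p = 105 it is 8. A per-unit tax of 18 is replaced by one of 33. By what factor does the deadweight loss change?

3.361

Demand slope = (66 − 101)/(8 − 3) = −7, so p = 122 − 7q.
Supply slope = (105 − 80)/(8 − 3) = 5, so p = 65 + 5q.
Competitive equilibrium: 122 − 7q = 65 + 5q → q* = 4.75, p* = 88.75.
For a per-unit tax t: Δq = t/12, so DWL = ½·t·(t/12) = t²/24.
At t = 18: DWL = 13.5. At t = 33: DWL = 45.375.
Ratio = (33/18)² = 3.361.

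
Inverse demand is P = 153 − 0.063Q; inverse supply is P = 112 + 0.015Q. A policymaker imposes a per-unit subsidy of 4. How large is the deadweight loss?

Competitive equilibrium: 153 − 0.063Q = 112 + 0.015Q → Q* = 525.641, P* = 119.8846.
The subsidy lowers effective supply by 4: P = 108 + 0.015Q.
New quantity: 153 − 0.063Q = 108 + 0.015Q → Q' = 576.9231.
Overproduction ΔQ = 576.9231 − 525.641 = 51.2821; wedge = subsidy = 4.
Welfare loss = ½ × 51.2821 × 4 = 102.56.

102.56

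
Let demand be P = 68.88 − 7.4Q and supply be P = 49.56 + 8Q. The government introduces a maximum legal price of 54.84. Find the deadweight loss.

2.72

Competitive equilibrium: 68.88 − 7.4Q = 49.56 + 8Q → Q* = 1.2545, P* = 59.5964.
At the ceiling P = 54.84, quantity supplied = (54.84 − 49.56)/8 = 0.66.
Willingness to pay at Q' = 0.66: 68.88 − 7.4·0.66 = 63.996.
ΔQ = 1.2545 − 0.66 = 0.5945; wedge = 63.996 − 54.84 = 9.156.
Deadweight loss = ½ × 0.5945 × 9.156 = 2.72.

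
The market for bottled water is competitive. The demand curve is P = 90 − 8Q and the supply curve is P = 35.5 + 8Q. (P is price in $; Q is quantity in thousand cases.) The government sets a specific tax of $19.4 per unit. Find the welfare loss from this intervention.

$11.76 thousand

Competitive equilibrium: 90 − 8Q = 35.5 + 8Q → Q* = 3.4063, P* = 62.75.
With the tax, the buyer price exceeds the seller price by 19.4: (90 − 8Q) − (35.5 + 8Q) = 19.4 → Q' = 2.1938.
ΔQ = 3.4063 − 2.1938 = 1.2125; the wedge equals the tax, 19.4.
The triangle = ½ × 1.2125 × 19.4 = $11.76 thousand.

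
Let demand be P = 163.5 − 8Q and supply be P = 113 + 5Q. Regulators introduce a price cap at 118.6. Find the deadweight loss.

Competitive equilibrium: 163.5 − 8Q = 113 + 5Q → Q* = 3.8846, P* = 132.4231.
At the ceiling P = 118.6, quantity supplied = (118.6 − 113)/5 = 1.12.
Willingness to pay at Q' = 1.12: 163.5 − 8·1.12 = 154.54.
ΔQ = 3.8846 − 1.12 = 2.7646; wedge = 154.54 − 118.6 = 35.94.
Welfare loss = ½ × 2.7646 × 35.94 = 49.68.

49.68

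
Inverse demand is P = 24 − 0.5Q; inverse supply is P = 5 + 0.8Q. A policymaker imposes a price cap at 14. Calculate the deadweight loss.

Competitive equilibrium: 24 − 0.5Q = 5 + 0.8Q → Q* = 14.6154, P* = 16.6923.
At the ceiling P = 14, quantity supplied = (14 − 5)/0.8 = 11.25.
Willingness to pay at Q' = 11.25: 24 − 0.5·11.25 = 18.375.
ΔQ = 14.6154 − 11.25 = 3.3654; wedge = 18.375 − 14 = 4.375.
DWL = ½ × 3.3654 × 4.375 = 7.36.

7.36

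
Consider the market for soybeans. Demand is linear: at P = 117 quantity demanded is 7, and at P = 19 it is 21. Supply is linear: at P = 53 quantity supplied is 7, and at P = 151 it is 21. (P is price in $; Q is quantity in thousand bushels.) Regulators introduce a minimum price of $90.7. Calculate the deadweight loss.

$4.64 thousand

Demand slope = (19 − 117)/(21 − 7) = −7, so P = 166 − 7Q.
Supply slope = (151 − 53)/(21 − 7) = 7, so P = 4 + 7Q.
Competitive equilibrium: 166 − 7Q = 4 + 7Q → Q* = 11.5714, P* = 85.
At the floor P = 90.7, quantity demanded = (166 − 90.7)/7 = 10.7571.
Sellers' marginal cost at Q' = 10.7571: 4 + 7·10.7571 = 79.2997.
ΔQ = 11.5714 − 10.7571 = 0.8143; wedge = 90.7 − 79.2997 = 11.4003.
The triangle = ½ × 0.8143 × 11.4003 = $4.64 thousand.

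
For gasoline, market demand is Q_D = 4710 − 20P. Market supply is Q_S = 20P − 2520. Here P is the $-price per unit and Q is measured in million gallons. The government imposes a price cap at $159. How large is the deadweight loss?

In inverse form: demand P = 235.5 − 0.05Q, supply P = 126 + 0.05Q.
Competitive equilibrium: 235.5 − 0.05Q = 126 + 0.05Q → Q* = 1095, P* = 180.75.
At the ceiling P = 159, quantity supplied = (159 − 126)/0.05 = 660.
Willingness to pay at Q' = 660: 235.5 − 0.05·660 = 202.5.
ΔQ = 1095 − 660 = 435; wedge = 202.5 − 159 = 43.5.
Welfare loss = ½ × 435 × 43.5 = $9461.25 million.

$9461.25 million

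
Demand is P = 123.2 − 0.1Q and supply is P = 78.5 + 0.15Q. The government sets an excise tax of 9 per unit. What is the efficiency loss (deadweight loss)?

Competitive equilibrium: 123.2 − 0.1Q = 78.5 + 0.15Q → Q* = 178.8, P* = 105.32.
With the tax, the buyer price exceeds the seller price by 9: (123.2 − 0.1Q) − (78.5 + 0.15Q) = 9 → Q' = 142.8.
ΔQ = 178.8 − 142.8 = 36; the wedge equals the tax, 9.
Deadweight loss = ½ × 36 × 9 = 162.

162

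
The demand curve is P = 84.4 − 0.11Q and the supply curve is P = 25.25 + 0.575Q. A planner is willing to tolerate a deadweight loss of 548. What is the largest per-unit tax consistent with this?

27.4

Competitive equilibrium: 84.4 − 0.11Q = 25.25 + 0.575Q → Q* = 86.3504, P* = 74.9015.
A tax t gives ΔQ = t/0.685 and wedge t, so DWL = t²/1.37.
t²/1.37 = 548 → t² = 750.76 → t = 27.4.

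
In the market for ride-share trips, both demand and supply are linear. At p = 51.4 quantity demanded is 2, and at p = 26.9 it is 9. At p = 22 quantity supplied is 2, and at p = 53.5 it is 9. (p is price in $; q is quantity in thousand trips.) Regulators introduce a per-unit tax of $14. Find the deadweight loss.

$12.25 thousand

Demand slope = (26.9 − 51.4)/(9 − 2) = −3.5, so p = 58.4 − 3.5q.
Supply slope = (53.5 − 22)/(9 − 2) = 4.5, so p = 13 + 4.5q.
Competitive equilibrium: 58.4 − 3.5q = 13 + 4.5q → q* = 5.675, p* = 38.5375.
With the tax, the buyer price exceeds the seller price by 14: (58.4 − 3.5q) − (13 + 4.5q) = 14 → q' = 3.925.
Δq = 5.675 − 3.925 = 1.75; the wedge equals the tax, 14.
Deadweight loss = ½ × 1.75 × 14 = $12.25 thousand.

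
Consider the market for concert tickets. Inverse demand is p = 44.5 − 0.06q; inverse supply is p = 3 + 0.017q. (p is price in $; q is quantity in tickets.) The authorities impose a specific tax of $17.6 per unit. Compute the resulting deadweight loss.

$2011.43

Competitive equilibrium: 44.5 − 0.06q = 3 + 0.017q → q* = 538.961, p* = 12.1623.
With the tax, the buyer price exceeds the seller price by 17.6: (44.5 − 0.06q) − (3 + 0.017q) = 17.6 → q' = 310.3896.
Δq = 538.961 − 310.3896 = 228.5714; the wedge equals the tax, 17.6.
Welfare loss = ½ × 228.5714 × 17.6 = $2011.43.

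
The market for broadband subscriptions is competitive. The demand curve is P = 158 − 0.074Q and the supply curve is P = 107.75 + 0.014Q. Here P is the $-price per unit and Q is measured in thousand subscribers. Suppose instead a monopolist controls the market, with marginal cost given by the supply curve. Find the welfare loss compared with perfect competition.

Competitive equilibrium: 158 − 0.074Q = 107.75 + 0.014Q → Q* = 571.0227, P* = 115.7443.
Marginal revenue: MR = 158 − 0.148Q. Set MR = MC: 158 − 0.148Q = 107.75 + 0.014Q → Q_m = 310.1852.
Price P_m = 158 − 0.074·310.1852 = 135.0463; MC(Q_m) = 107.75 + 0.014·310.1852 = 112.0926.
Competitive Q* = 571.0227, so ΔQ = 260.8375; wedge = 135.0463 − 112.0926 = 22.9537.
DWL = ½ × 260.8375 × 22.9537 = $2993.59 thousand.

$2993.59 thousand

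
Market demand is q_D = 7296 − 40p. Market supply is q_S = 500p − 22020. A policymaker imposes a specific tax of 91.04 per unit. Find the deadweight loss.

In inverse form: demand p = 182.4 − 0.025q, supply p = 44.04 + 0.002q.
Competitive equilibrium: 182.4 − 0.025q = 44.04 + 0.002q → q* = 5124.44444, p* = 54.28889.
With the tax, the buyer price exceeds the seller price by 91.04: (182.4 − 0.025q) − (44.04 + 0.002q) = 91.04 → q' = 1752.59259.
Δq = 5124.44444 − 1752.59259 = 3371.85185; the wedge equals the tax, 91.04.
The triangle = ½ × 3371.85185 × 91.04 = 153486.70.

153486.70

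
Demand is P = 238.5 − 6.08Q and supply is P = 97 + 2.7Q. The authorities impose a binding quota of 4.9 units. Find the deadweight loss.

Competitive equilibrium: 238.5 − 6.08Q = 97 + 2.7Q → Q* = 16.1162, P* = 140.5137.
At Q = 4.9: demand price = 238.5 − 6.08·4.9 = 208.708; supply price = 97 + 2.7·4.9 = 110.23.
ΔQ = 16.1162 − 4.9 = 11.2162; wedge = 208.708 − 110.23 = 98.478.
DWL = ½ × 11.2162 × 98.478 = 552.27.

552.27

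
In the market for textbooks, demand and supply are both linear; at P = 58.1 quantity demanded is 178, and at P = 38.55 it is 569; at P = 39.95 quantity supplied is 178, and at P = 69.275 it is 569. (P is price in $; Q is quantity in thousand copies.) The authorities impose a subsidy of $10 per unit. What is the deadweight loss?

$400 thousand

Demand slope = (38.55 − 58.1)/(569 − 178) = −0.05, so P = 67 − 0.05Q.
Supply slope = (69.275 − 39.95)/(569 − 178) = 0.075, so P = 26.6 + 0.075Q.
Competitive equilibrium: 67 − 0.05Q = 26.6 + 0.075Q → Q* = 323.2, P* = 50.84.
The subsidy lowers effective supply by 10: P = 16.6 + 0.075Q.
New quantity: 67 − 0.05Q = 16.6 + 0.075Q → Q' = 403.2.
Overproduction ΔQ = 403.2 − 323.2 = 80; wedge = subsidy = 10.
Welfare loss = ½ × 80 × 10 = $400 thousand.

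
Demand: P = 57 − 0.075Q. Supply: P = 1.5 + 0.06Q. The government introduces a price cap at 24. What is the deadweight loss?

88.02

Competitive equilibrium: 57 − 0.075Q = 1.5 + 0.06Q → Q* = 411.1111, P* = 26.1667.
At the ceiling P = 24, quantity supplied = (24 − 1.5)/0.06 = 375.
Willingness to pay at Q' = 375: 57 − 0.075·375 = 28.875.
ΔQ = 411.1111 − 375 = 36.1111; wedge = 28.875 − 24 = 4.875.
Welfare loss = ½ × 36.1111 × 4.875 = 88.02.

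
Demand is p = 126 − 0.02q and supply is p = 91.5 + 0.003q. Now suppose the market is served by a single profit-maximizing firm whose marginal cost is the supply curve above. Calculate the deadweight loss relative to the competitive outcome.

Competitive equilibrium: 126 − 0.02q = 91.5 + 0.003q → q* = 1500, p* = 96.
Marginal revenue: MR = 126 − 0.04q. Set MR = MC: 126 − 0.04q = 91.5 + 0.003q → q_m = 802.3256.
Price p_m = 126 − 0.02·802.3256 = 109.9535; MC(q_m) = 91.5 + 0.003·802.3256 = 93.907.
Competitive q* = 1500, so Δq = 697.6744; wedge = 109.9535 − 93.907 = 16.0465.
Deadweight loss = ½ × 697.6744 × 16.0465 = 5597.62.

5597.62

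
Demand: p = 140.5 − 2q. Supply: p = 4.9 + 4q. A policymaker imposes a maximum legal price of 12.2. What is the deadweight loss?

Competitive equilibrium: 140.5 − 2q = 4.9 + 4q → q* = 22.6, p* = 95.3.
At the ceiling p = 12.2, quantity supplied = (12.2 − 4.9)/4 = 1.825.
Willingness to pay at q' = 1.825: 140.5 − 2·1.825 = 136.85.
Δq = 22.6 − 1.825 = 20.775; wedge = 136.85 − 12.2 = 124.65.
Welfare loss = ½ × 20.775 × 124.65 = 1294.80.

1294.80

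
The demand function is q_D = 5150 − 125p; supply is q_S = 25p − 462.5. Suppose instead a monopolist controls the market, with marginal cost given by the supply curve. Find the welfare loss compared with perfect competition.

109.54

In inverse form: demand p = 41.2 − 0.008q, supply p = 18.5 + 0.04q.
Competitive equilibrium: 41.2 − 0.008q = 18.5 + 0.04q → q* = 472.9167, p* = 37.4167.
Marginal revenue: MR = 41.2 − 0.016q. Set MR = MC: 41.2 − 0.016q = 18.5 + 0.04q → q_m = 405.3571.
Price p_m = 41.2 − 0.008·405.3571 = 37.9571; MC(q_m) = 18.5 + 0.04·405.3571 = 34.7143.
Competitive q* = 472.9167, so Δq = 67.5596; wedge = 37.9571 − 34.7143 = 3.2428.
Welfare loss = ½ × 67.5596 × 3.2428 = 109.54.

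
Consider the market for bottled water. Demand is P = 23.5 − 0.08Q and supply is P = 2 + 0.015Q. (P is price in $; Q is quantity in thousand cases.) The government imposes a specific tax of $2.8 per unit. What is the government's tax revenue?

Competitive equilibrium: 23.5 − 0.08Q = 2 + 0.015Q → Q* = 226.3158, P* = 5.3947.
With the tax, the buyer price exceeds the seller price by 2.8: (23.5 − 0.08Q) − (2 + 0.015Q) = 2.8 → Q' = 196.8421.
Tax revenue = 2.8 × 196.8421 = $551.16 thousand.

$551.16 thousand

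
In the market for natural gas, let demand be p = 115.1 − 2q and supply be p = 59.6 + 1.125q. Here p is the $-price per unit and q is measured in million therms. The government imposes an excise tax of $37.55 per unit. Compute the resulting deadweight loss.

Competitive equilibrium: 115.1 − 2q = 59.6 + 1.125q → q* = 17.76, p* = 79.58.
With the tax, the buyer price exceeds the seller price by 37.55: (115.1 − 2q) − (59.6 + 1.125q) = 37.55 → q' = 5.744.
Δq = 17.76 − 5.744 = 12.016; the wedge equals the tax, 37.55.
Welfare loss = ½ × 12.016 × 37.55 = $225.60 million.

$225.60 million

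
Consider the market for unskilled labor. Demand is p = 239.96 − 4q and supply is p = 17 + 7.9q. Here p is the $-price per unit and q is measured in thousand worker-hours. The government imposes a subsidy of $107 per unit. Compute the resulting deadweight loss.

$481.05 thousand

Competitive equilibrium: 239.96 − 4q = 17 + 7.9q → q* = 18.7361, p* = 165.0155.
The subsidy lowers effective supply by 107: p = 7.9q − 90.
New quantity: 239.96 − 4q = 7.9q − 90 → q' = 27.7277.
Overproduction Δq = 27.7277 − 18.7361 = 8.9916; wedge = subsidy = 107.
The triangle = ½ × 8.9916 × 107 = $481.05 thousand.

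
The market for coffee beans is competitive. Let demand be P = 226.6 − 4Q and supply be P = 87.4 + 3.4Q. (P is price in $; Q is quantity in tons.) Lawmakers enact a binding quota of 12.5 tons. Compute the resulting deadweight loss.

Competitive equilibrium: 226.6 − 4Q = 87.4 + 3.4Q → Q* = 18.8108, P* = 151.3568.
At Q = 12.5: demand price = 226.6 − 4·12.5 = 176.6; supply price = 87.4 + 3.4·12.5 = 129.9.
ΔQ = 18.8108 − 12.5 = 6.3108; wedge = 176.6 − 129.9 = 46.7.
The triangle = ½ × 6.3108 × 46.7 = $147.36.

$147.36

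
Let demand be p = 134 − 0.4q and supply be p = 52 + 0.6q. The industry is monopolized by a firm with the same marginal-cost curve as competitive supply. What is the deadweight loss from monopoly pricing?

274.45

Competitive equilibrium: 134 − 0.4q = 52 + 0.6q → q* = 82, p* = 101.2.
Marginal revenue: MR = 134 − 0.8q. Set MR = MC: 134 − 0.8q = 52 + 0.6q → q_m = 58.5714.
Price p_m = 134 − 0.4·58.5714 = 110.5714; MC(q_m) = 52 + 0.6·58.5714 = 87.1428.
Competitive q* = 82, so Δq = 23.4286; wedge = 110.5714 − 87.1428 = 23.4286.
Welfare loss = ½ × 23.4286 × 23.4286 = 274.45.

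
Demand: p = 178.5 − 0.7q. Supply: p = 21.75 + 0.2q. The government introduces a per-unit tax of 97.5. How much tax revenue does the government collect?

Competitive equilibrium: 178.5 − 0.7q = 21.75 + 0.2q → q* = 174.1667, p* = 56.5833.
With the tax, the buyer price exceeds the seller price by 97.5: (178.5 − 0.7q) − (21.75 + 0.2q) = 97.5 → q' = 65.8333.
Tax revenue = 97.5 × 65.8333 = 6418.75.

6418.75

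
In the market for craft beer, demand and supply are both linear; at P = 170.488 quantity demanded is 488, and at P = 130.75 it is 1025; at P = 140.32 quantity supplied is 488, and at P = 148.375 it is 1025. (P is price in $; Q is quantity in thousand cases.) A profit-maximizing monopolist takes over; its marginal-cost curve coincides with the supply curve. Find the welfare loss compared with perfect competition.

$6272.26 thousand

Demand slope = (130.75 − 170.488)/(1025 − 488) = −0.074, so P = 206.6 − 0.074Q.
Supply slope = (148.375 − 140.32)/(1025 − 488) = 0.015, so P = 133 + 0.015Q.
Competitive equilibrium: 206.6 − 0.074Q = 133 + 0.015Q → Q* = 826.9663, P* = 145.4045.
Marginal revenue: MR = 206.6 − 0.148Q. Set MR = MC: 206.6 − 0.148Q = 133 + 0.015Q → Q_m = 451.5337.
Price P_m = 206.6 − 0.074·451.5337 = 173.1865; MC(Q_m) = 133 + 0.015·451.5337 = 139.773.
Competitive Q* = 826.9663, so ΔQ = 375.4326; wedge = 173.1865 − 139.773 = 33.4135.
Deadweight loss = ½ × 375.4326 × 33.4135 = $6272.26 thousand.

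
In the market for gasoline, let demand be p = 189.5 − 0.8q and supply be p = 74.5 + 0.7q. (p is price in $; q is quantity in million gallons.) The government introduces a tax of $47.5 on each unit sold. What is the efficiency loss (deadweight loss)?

$752.08 million

Competitive equilibrium: 189.5 − 0.8q = 74.5 + 0.7q → q* = 76.6667, p* = 128.1667.
With the tax, the buyer price exceeds the seller price by 47.5: (189.5 − 0.8q) − (74.5 + 0.7q) = 47.5 → q' = 45.
Δq = 76.6667 − 45 = 31.6667; the wedge equals the tax, 47.5.
The triangle = ½ × 31.6667 × 47.5 = $752.08 million.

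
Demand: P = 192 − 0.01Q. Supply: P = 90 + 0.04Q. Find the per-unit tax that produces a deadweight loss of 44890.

67

Competitive equilibrium: 192 − 0.01Q = 90 + 0.04Q → Q* = 2040, P* = 171.6.
A tax t gives ΔQ = t/0.05 and wedge t, so DWL = t²/0.1.
t²/0.1 = 44890 → t² = 4489 → t = 67.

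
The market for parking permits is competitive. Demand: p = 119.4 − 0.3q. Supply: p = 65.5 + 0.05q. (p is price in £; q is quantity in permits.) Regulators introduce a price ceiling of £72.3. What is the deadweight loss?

Competitive equilibrium: 119.4 − 0.3q = 65.5 + 0.05q → q* = 154, p* = 73.2.
At the ceiling p = 72.3, quantity supplied = (72.3 − 65.5)/0.05 = 136.
Willingness to pay at q' = 136: 119.4 − 0.3·136 = 78.6.
Δq = 154 − 136 = 18; wedge = 78.6 − 72.3 = 6.3.
The triangle = ½ × 18 × 6.3 = £56.70.

£56.70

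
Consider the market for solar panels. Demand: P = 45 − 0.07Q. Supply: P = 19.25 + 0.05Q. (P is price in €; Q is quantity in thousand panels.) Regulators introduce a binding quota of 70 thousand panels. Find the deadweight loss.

Competitive equilibrium: 45 − 0.07Q = 19.25 + 0.05Q → Q* = 214.5833, P* = 29.9792.
At Q = 70: demand price = 45 − 0.07·70 = 40.1; supply price = 19.25 + 0.05·70 = 22.75.
ΔQ = 214.5833 − 70 = 144.5833; wedge = 40.1 − 22.75 = 17.35.
DWL = ½ × 144.5833 × 17.35 = €1254.26 thousand.

€1254.26 thousand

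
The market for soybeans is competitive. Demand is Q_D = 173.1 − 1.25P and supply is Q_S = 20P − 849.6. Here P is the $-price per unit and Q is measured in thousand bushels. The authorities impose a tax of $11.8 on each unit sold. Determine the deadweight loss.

$81.91 thousand

In inverse form: demand P = 138.48 − 0.8Q, supply P = 42.48 + 0.05Q.
Competitive equilibrium: 138.48 − 0.8Q = 42.48 + 0.05Q → Q* = 112.9412, P* = 48.1271.
With the tax, the buyer price exceeds the seller price by 11.8: (138.48 − 0.8Q) − (42.48 + 0.05Q) = 11.8 → Q' = 99.0588.
ΔQ = 112.9412 − 99.0588 = 13.8824; the wedge equals the tax, 11.8.
Deadweight loss = ½ × 13.8824 × 11.8 = $81.91 thousand.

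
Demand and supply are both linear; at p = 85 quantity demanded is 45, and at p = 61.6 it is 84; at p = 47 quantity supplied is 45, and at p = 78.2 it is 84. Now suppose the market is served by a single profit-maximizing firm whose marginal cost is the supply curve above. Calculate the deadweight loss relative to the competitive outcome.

327.89

Demand slope = (61.6 − 85)/(84 − 45) = −0.6, so p = 112 − 0.6q.
Supply slope = (78.2 − 47)/(84 − 45) = 0.8, so p = 11 + 0.8q.
Competitive equilibrium: 112 − 0.6q = 11 + 0.8q → q* = 72.1429, p* = 68.7143.
Marginal revenue: MR = 112 − 1.2q. Set MR = MC: 112 − 1.2q = 11 + 0.8q → q_m = 50.5.
Price p_m = 112 − 0.6·50.5 = 81.7; MC(q_m) = 11 + 0.8·50.5 = 51.4.
Competitive q* = 72.1429, so Δq = 21.6429; wedge = 81.7 − 51.4 = 30.3.
DWL = ½ × 21.6429 × 30.3 = 327.89.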